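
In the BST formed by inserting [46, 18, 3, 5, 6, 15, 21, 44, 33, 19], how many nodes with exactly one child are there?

Tree built from: [46, 18, 3, 5, 6, 15, 21, 44, 33, 19]
Tree (level-order array): [46, 18, None, 3, 21, None, 5, 19, 44, None, 6, None, None, 33, None, None, 15]
Rule: These are nodes with exactly 1 non-null child.
Per-node child counts:
  node 46: 1 child(ren)
  node 18: 2 child(ren)
  node 3: 1 child(ren)
  node 5: 1 child(ren)
  node 6: 1 child(ren)
  node 15: 0 child(ren)
  node 21: 2 child(ren)
  node 19: 0 child(ren)
  node 44: 1 child(ren)
  node 33: 0 child(ren)
Matching nodes: [46, 3, 5, 6, 44]
Count of nodes with exactly one child: 5


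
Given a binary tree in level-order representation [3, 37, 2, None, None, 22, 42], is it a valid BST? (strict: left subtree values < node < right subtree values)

Level-order array: [3, 37, 2, None, None, 22, 42]
Validate using subtree bounds (lo, hi): at each node, require lo < value < hi,
then recurse left with hi=value and right with lo=value.
Preorder trace (stopping at first violation):
  at node 3 with bounds (-inf, +inf): OK
  at node 37 with bounds (-inf, 3): VIOLATION
Node 37 violates its bound: not (-inf < 37 < 3).
Result: Not a valid BST


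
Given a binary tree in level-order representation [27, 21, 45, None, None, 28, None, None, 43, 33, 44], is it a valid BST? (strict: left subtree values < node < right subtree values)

Level-order array: [27, 21, 45, None, None, 28, None, None, 43, 33, 44]
Validate using subtree bounds (lo, hi): at each node, require lo < value < hi,
then recurse left with hi=value and right with lo=value.
Preorder trace (stopping at first violation):
  at node 27 with bounds (-inf, +inf): OK
  at node 21 with bounds (-inf, 27): OK
  at node 45 with bounds (27, +inf): OK
  at node 28 with bounds (27, 45): OK
  at node 43 with bounds (28, 45): OK
  at node 33 with bounds (28, 43): OK
  at node 44 with bounds (43, 45): OK
No violation found at any node.
Result: Valid BST


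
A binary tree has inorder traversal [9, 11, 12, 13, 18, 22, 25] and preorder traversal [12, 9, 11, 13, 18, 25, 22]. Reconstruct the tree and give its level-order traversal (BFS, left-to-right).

Inorder:  [9, 11, 12, 13, 18, 22, 25]
Preorder: [12, 9, 11, 13, 18, 25, 22]
Algorithm: preorder visits root first, so consume preorder in order;
for each root, split the current inorder slice at that value into
left-subtree inorder and right-subtree inorder, then recurse.
Recursive splits:
  root=12; inorder splits into left=[9, 11], right=[13, 18, 22, 25]
  root=9; inorder splits into left=[], right=[11]
  root=11; inorder splits into left=[], right=[]
  root=13; inorder splits into left=[], right=[18, 22, 25]
  root=18; inorder splits into left=[], right=[22, 25]
  root=25; inorder splits into left=[22], right=[]
  root=22; inorder splits into left=[], right=[]
Reconstructed level-order: [12, 9, 13, 11, 18, 25, 22]


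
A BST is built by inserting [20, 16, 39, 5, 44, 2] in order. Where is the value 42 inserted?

Starting tree (level order): [20, 16, 39, 5, None, None, 44, 2]
Insertion path: 20 -> 39 -> 44
Result: insert 42 as left child of 44
Final tree (level order): [20, 16, 39, 5, None, None, 44, 2, None, 42]


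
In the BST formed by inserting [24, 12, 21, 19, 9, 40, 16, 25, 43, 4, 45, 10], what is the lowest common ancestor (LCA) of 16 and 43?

Tree insertion order: [24, 12, 21, 19, 9, 40, 16, 25, 43, 4, 45, 10]
Tree (level-order array): [24, 12, 40, 9, 21, 25, 43, 4, 10, 19, None, None, None, None, 45, None, None, None, None, 16]
In a BST, the LCA of p=16, q=43 is the first node v on the
root-to-leaf path with p <= v <= q (go left if both < v, right if both > v).
Walk from root:
  at 24: 16 <= 24 <= 43, this is the LCA
LCA = 24


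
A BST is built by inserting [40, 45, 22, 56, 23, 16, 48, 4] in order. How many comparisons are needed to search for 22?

Search path for 22: 40 -> 22
Found: True
Comparisons: 2


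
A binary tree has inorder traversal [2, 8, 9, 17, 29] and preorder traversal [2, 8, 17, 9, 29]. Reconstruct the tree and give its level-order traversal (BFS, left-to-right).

Inorder:  [2, 8, 9, 17, 29]
Preorder: [2, 8, 17, 9, 29]
Algorithm: preorder visits root first, so consume preorder in order;
for each root, split the current inorder slice at that value into
left-subtree inorder and right-subtree inorder, then recurse.
Recursive splits:
  root=2; inorder splits into left=[], right=[8, 9, 17, 29]
  root=8; inorder splits into left=[], right=[9, 17, 29]
  root=17; inorder splits into left=[9], right=[29]
  root=9; inorder splits into left=[], right=[]
  root=29; inorder splits into left=[], right=[]
Reconstructed level-order: [2, 8, 17, 9, 29]


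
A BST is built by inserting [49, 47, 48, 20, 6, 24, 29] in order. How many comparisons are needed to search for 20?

Search path for 20: 49 -> 47 -> 20
Found: True
Comparisons: 3


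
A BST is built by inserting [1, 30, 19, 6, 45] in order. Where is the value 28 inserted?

Starting tree (level order): [1, None, 30, 19, 45, 6]
Insertion path: 1 -> 30 -> 19
Result: insert 28 as right child of 19
Final tree (level order): [1, None, 30, 19, 45, 6, 28]


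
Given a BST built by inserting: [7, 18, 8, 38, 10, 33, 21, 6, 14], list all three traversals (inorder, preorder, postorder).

Tree insertion order: [7, 18, 8, 38, 10, 33, 21, 6, 14]
Tree (level-order array): [7, 6, 18, None, None, 8, 38, None, 10, 33, None, None, 14, 21]
Inorder (L, root, R): [6, 7, 8, 10, 14, 18, 21, 33, 38]
Preorder (root, L, R): [7, 6, 18, 8, 10, 14, 38, 33, 21]
Postorder (L, R, root): [6, 14, 10, 8, 21, 33, 38, 18, 7]


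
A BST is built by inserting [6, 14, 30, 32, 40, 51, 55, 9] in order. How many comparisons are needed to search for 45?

Search path for 45: 6 -> 14 -> 30 -> 32 -> 40 -> 51
Found: False
Comparisons: 6


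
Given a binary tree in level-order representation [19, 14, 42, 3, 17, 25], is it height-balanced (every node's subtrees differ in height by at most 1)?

Tree (level-order array): [19, 14, 42, 3, 17, 25]
Definition: a tree is height-balanced if, at every node, |h(left) - h(right)| <= 1 (empty subtree has height -1).
Bottom-up per-node check:
  node 3: h_left=-1, h_right=-1, diff=0 [OK], height=0
  node 17: h_left=-1, h_right=-1, diff=0 [OK], height=0
  node 14: h_left=0, h_right=0, diff=0 [OK], height=1
  node 25: h_left=-1, h_right=-1, diff=0 [OK], height=0
  node 42: h_left=0, h_right=-1, diff=1 [OK], height=1
  node 19: h_left=1, h_right=1, diff=0 [OK], height=2
All nodes satisfy the balance condition.
Result: Balanced


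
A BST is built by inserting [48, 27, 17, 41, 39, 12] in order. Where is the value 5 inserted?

Starting tree (level order): [48, 27, None, 17, 41, 12, None, 39]
Insertion path: 48 -> 27 -> 17 -> 12
Result: insert 5 as left child of 12
Final tree (level order): [48, 27, None, 17, 41, 12, None, 39, None, 5]


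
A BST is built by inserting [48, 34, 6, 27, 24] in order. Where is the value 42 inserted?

Starting tree (level order): [48, 34, None, 6, None, None, 27, 24]
Insertion path: 48 -> 34
Result: insert 42 as right child of 34
Final tree (level order): [48, 34, None, 6, 42, None, 27, None, None, 24]


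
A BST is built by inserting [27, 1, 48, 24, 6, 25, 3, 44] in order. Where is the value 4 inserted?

Starting tree (level order): [27, 1, 48, None, 24, 44, None, 6, 25, None, None, 3]
Insertion path: 27 -> 1 -> 24 -> 6 -> 3
Result: insert 4 as right child of 3
Final tree (level order): [27, 1, 48, None, 24, 44, None, 6, 25, None, None, 3, None, None, None, None, 4]


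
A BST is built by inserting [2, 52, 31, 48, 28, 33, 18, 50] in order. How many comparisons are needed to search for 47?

Search path for 47: 2 -> 52 -> 31 -> 48 -> 33
Found: False
Comparisons: 5


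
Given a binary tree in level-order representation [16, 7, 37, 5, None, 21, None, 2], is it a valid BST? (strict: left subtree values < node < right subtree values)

Level-order array: [16, 7, 37, 5, None, 21, None, 2]
Validate using subtree bounds (lo, hi): at each node, require lo < value < hi,
then recurse left with hi=value and right with lo=value.
Preorder trace (stopping at first violation):
  at node 16 with bounds (-inf, +inf): OK
  at node 7 with bounds (-inf, 16): OK
  at node 5 with bounds (-inf, 7): OK
  at node 2 with bounds (-inf, 5): OK
  at node 37 with bounds (16, +inf): OK
  at node 21 with bounds (16, 37): OK
No violation found at any node.
Result: Valid BST


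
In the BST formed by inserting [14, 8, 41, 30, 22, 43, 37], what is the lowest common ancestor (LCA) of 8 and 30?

Tree insertion order: [14, 8, 41, 30, 22, 43, 37]
Tree (level-order array): [14, 8, 41, None, None, 30, 43, 22, 37]
In a BST, the LCA of p=8, q=30 is the first node v on the
root-to-leaf path with p <= v <= q (go left if both < v, right if both > v).
Walk from root:
  at 14: 8 <= 14 <= 30, this is the LCA
LCA = 14


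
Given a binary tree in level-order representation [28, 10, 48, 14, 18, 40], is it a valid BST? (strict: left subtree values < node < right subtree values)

Level-order array: [28, 10, 48, 14, 18, 40]
Validate using subtree bounds (lo, hi): at each node, require lo < value < hi,
then recurse left with hi=value and right with lo=value.
Preorder trace (stopping at first violation):
  at node 28 with bounds (-inf, +inf): OK
  at node 10 with bounds (-inf, 28): OK
  at node 14 with bounds (-inf, 10): VIOLATION
Node 14 violates its bound: not (-inf < 14 < 10).
Result: Not a valid BST


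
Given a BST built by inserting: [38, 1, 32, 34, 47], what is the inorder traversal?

Tree insertion order: [38, 1, 32, 34, 47]
Tree (level-order array): [38, 1, 47, None, 32, None, None, None, 34]
Inorder traversal: [1, 32, 34, 38, 47]


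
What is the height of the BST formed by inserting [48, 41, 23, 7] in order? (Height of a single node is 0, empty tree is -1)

Insertion order: [48, 41, 23, 7]
Tree (level-order array): [48, 41, None, 23, None, 7]
Compute height bottom-up (empty subtree = -1):
  height(7) = 1 + max(-1, -1) = 0
  height(23) = 1 + max(0, -1) = 1
  height(41) = 1 + max(1, -1) = 2
  height(48) = 1 + max(2, -1) = 3
Height = 3


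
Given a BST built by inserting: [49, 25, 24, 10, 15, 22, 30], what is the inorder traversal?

Tree insertion order: [49, 25, 24, 10, 15, 22, 30]
Tree (level-order array): [49, 25, None, 24, 30, 10, None, None, None, None, 15, None, 22]
Inorder traversal: [10, 15, 22, 24, 25, 30, 49]


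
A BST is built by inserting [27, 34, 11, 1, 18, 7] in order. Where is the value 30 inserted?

Starting tree (level order): [27, 11, 34, 1, 18, None, None, None, 7]
Insertion path: 27 -> 34
Result: insert 30 as left child of 34
Final tree (level order): [27, 11, 34, 1, 18, 30, None, None, 7]


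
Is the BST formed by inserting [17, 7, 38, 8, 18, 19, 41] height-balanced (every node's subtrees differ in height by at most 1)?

Tree (level-order array): [17, 7, 38, None, 8, 18, 41, None, None, None, 19]
Definition: a tree is height-balanced if, at every node, |h(left) - h(right)| <= 1 (empty subtree has height -1).
Bottom-up per-node check:
  node 8: h_left=-1, h_right=-1, diff=0 [OK], height=0
  node 7: h_left=-1, h_right=0, diff=1 [OK], height=1
  node 19: h_left=-1, h_right=-1, diff=0 [OK], height=0
  node 18: h_left=-1, h_right=0, diff=1 [OK], height=1
  node 41: h_left=-1, h_right=-1, diff=0 [OK], height=0
  node 38: h_left=1, h_right=0, diff=1 [OK], height=2
  node 17: h_left=1, h_right=2, diff=1 [OK], height=3
All nodes satisfy the balance condition.
Result: Balanced


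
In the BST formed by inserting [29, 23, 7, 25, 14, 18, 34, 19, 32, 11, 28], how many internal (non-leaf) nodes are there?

Tree built from: [29, 23, 7, 25, 14, 18, 34, 19, 32, 11, 28]
Tree (level-order array): [29, 23, 34, 7, 25, 32, None, None, 14, None, 28, None, None, 11, 18, None, None, None, None, None, 19]
Rule: An internal node has at least one child.
Per-node child counts:
  node 29: 2 child(ren)
  node 23: 2 child(ren)
  node 7: 1 child(ren)
  node 14: 2 child(ren)
  node 11: 0 child(ren)
  node 18: 1 child(ren)
  node 19: 0 child(ren)
  node 25: 1 child(ren)
  node 28: 0 child(ren)
  node 34: 1 child(ren)
  node 32: 0 child(ren)
Matching nodes: [29, 23, 7, 14, 18, 25, 34]
Count of internal (non-leaf) nodes: 7


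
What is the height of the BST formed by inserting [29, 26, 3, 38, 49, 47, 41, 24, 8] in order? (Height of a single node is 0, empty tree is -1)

Insertion order: [29, 26, 3, 38, 49, 47, 41, 24, 8]
Tree (level-order array): [29, 26, 38, 3, None, None, 49, None, 24, 47, None, 8, None, 41]
Compute height bottom-up (empty subtree = -1):
  height(8) = 1 + max(-1, -1) = 0
  height(24) = 1 + max(0, -1) = 1
  height(3) = 1 + max(-1, 1) = 2
  height(26) = 1 + max(2, -1) = 3
  height(41) = 1 + max(-1, -1) = 0
  height(47) = 1 + max(0, -1) = 1
  height(49) = 1 + max(1, -1) = 2
  height(38) = 1 + max(-1, 2) = 3
  height(29) = 1 + max(3, 3) = 4
Height = 4


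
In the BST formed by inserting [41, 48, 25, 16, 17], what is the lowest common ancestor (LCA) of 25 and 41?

Tree insertion order: [41, 48, 25, 16, 17]
Tree (level-order array): [41, 25, 48, 16, None, None, None, None, 17]
In a BST, the LCA of p=25, q=41 is the first node v on the
root-to-leaf path with p <= v <= q (go left if both < v, right if both > v).
Walk from root:
  at 41: 25 <= 41 <= 41, this is the LCA
LCA = 41


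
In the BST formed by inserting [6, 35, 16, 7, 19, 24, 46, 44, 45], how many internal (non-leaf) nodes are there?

Tree built from: [6, 35, 16, 7, 19, 24, 46, 44, 45]
Tree (level-order array): [6, None, 35, 16, 46, 7, 19, 44, None, None, None, None, 24, None, 45]
Rule: An internal node has at least one child.
Per-node child counts:
  node 6: 1 child(ren)
  node 35: 2 child(ren)
  node 16: 2 child(ren)
  node 7: 0 child(ren)
  node 19: 1 child(ren)
  node 24: 0 child(ren)
  node 46: 1 child(ren)
  node 44: 1 child(ren)
  node 45: 0 child(ren)
Matching nodes: [6, 35, 16, 19, 46, 44]
Count of internal (non-leaf) nodes: 6


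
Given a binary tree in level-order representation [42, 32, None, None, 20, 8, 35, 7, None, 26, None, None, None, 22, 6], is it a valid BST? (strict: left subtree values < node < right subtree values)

Level-order array: [42, 32, None, None, 20, 8, 35, 7, None, 26, None, None, None, 22, 6]
Validate using subtree bounds (lo, hi): at each node, require lo < value < hi,
then recurse left with hi=value and right with lo=value.
Preorder trace (stopping at first violation):
  at node 42 with bounds (-inf, +inf): OK
  at node 32 with bounds (-inf, 42): OK
  at node 20 with bounds (32, 42): VIOLATION
Node 20 violates its bound: not (32 < 20 < 42).
Result: Not a valid BST


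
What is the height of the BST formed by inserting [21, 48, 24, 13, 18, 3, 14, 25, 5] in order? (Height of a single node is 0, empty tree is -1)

Insertion order: [21, 48, 24, 13, 18, 3, 14, 25, 5]
Tree (level-order array): [21, 13, 48, 3, 18, 24, None, None, 5, 14, None, None, 25]
Compute height bottom-up (empty subtree = -1):
  height(5) = 1 + max(-1, -1) = 0
  height(3) = 1 + max(-1, 0) = 1
  height(14) = 1 + max(-1, -1) = 0
  height(18) = 1 + max(0, -1) = 1
  height(13) = 1 + max(1, 1) = 2
  height(25) = 1 + max(-1, -1) = 0
  height(24) = 1 + max(-1, 0) = 1
  height(48) = 1 + max(1, -1) = 2
  height(21) = 1 + max(2, 2) = 3
Height = 3


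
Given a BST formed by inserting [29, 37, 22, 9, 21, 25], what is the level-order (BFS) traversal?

Tree insertion order: [29, 37, 22, 9, 21, 25]
Tree (level-order array): [29, 22, 37, 9, 25, None, None, None, 21]
BFS from the root, enqueuing left then right child of each popped node:
  queue [29] -> pop 29, enqueue [22, 37], visited so far: [29]
  queue [22, 37] -> pop 22, enqueue [9, 25], visited so far: [29, 22]
  queue [37, 9, 25] -> pop 37, enqueue [none], visited so far: [29, 22, 37]
  queue [9, 25] -> pop 9, enqueue [21], visited so far: [29, 22, 37, 9]
  queue [25, 21] -> pop 25, enqueue [none], visited so far: [29, 22, 37, 9, 25]
  queue [21] -> pop 21, enqueue [none], visited so far: [29, 22, 37, 9, 25, 21]
Result: [29, 22, 37, 9, 25, 21]


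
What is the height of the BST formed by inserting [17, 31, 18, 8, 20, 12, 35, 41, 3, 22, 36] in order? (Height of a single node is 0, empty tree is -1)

Insertion order: [17, 31, 18, 8, 20, 12, 35, 41, 3, 22, 36]
Tree (level-order array): [17, 8, 31, 3, 12, 18, 35, None, None, None, None, None, 20, None, 41, None, 22, 36]
Compute height bottom-up (empty subtree = -1):
  height(3) = 1 + max(-1, -1) = 0
  height(12) = 1 + max(-1, -1) = 0
  height(8) = 1 + max(0, 0) = 1
  height(22) = 1 + max(-1, -1) = 0
  height(20) = 1 + max(-1, 0) = 1
  height(18) = 1 + max(-1, 1) = 2
  height(36) = 1 + max(-1, -1) = 0
  height(41) = 1 + max(0, -1) = 1
  height(35) = 1 + max(-1, 1) = 2
  height(31) = 1 + max(2, 2) = 3
  height(17) = 1 + max(1, 3) = 4
Height = 4


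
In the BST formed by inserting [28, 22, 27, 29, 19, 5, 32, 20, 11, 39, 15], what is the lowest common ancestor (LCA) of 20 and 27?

Tree insertion order: [28, 22, 27, 29, 19, 5, 32, 20, 11, 39, 15]
Tree (level-order array): [28, 22, 29, 19, 27, None, 32, 5, 20, None, None, None, 39, None, 11, None, None, None, None, None, 15]
In a BST, the LCA of p=20, q=27 is the first node v on the
root-to-leaf path with p <= v <= q (go left if both < v, right if both > v).
Walk from root:
  at 28: both 20 and 27 < 28, go left
  at 22: 20 <= 22 <= 27, this is the LCA
LCA = 22


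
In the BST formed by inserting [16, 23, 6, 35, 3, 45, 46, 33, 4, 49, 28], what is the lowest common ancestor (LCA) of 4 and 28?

Tree insertion order: [16, 23, 6, 35, 3, 45, 46, 33, 4, 49, 28]
Tree (level-order array): [16, 6, 23, 3, None, None, 35, None, 4, 33, 45, None, None, 28, None, None, 46, None, None, None, 49]
In a BST, the LCA of p=4, q=28 is the first node v on the
root-to-leaf path with p <= v <= q (go left if both < v, right if both > v).
Walk from root:
  at 16: 4 <= 16 <= 28, this is the LCA
LCA = 16


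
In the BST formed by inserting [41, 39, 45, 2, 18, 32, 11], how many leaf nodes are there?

Tree built from: [41, 39, 45, 2, 18, 32, 11]
Tree (level-order array): [41, 39, 45, 2, None, None, None, None, 18, 11, 32]
Rule: A leaf has 0 children.
Per-node child counts:
  node 41: 2 child(ren)
  node 39: 1 child(ren)
  node 2: 1 child(ren)
  node 18: 2 child(ren)
  node 11: 0 child(ren)
  node 32: 0 child(ren)
  node 45: 0 child(ren)
Matching nodes: [11, 32, 45]
Count of leaf nodes: 3


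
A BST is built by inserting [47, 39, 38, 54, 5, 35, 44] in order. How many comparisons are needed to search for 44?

Search path for 44: 47 -> 39 -> 44
Found: True
Comparisons: 3


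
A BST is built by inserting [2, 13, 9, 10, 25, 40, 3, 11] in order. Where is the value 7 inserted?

Starting tree (level order): [2, None, 13, 9, 25, 3, 10, None, 40, None, None, None, 11]
Insertion path: 2 -> 13 -> 9 -> 3
Result: insert 7 as right child of 3
Final tree (level order): [2, None, 13, 9, 25, 3, 10, None, 40, None, 7, None, 11]


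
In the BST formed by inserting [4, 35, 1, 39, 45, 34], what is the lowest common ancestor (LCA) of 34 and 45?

Tree insertion order: [4, 35, 1, 39, 45, 34]
Tree (level-order array): [4, 1, 35, None, None, 34, 39, None, None, None, 45]
In a BST, the LCA of p=34, q=45 is the first node v on the
root-to-leaf path with p <= v <= q (go left if both < v, right if both > v).
Walk from root:
  at 4: both 34 and 45 > 4, go right
  at 35: 34 <= 35 <= 45, this is the LCA
LCA = 35


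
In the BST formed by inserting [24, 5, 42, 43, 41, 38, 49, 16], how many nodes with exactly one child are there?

Tree built from: [24, 5, 42, 43, 41, 38, 49, 16]
Tree (level-order array): [24, 5, 42, None, 16, 41, 43, None, None, 38, None, None, 49]
Rule: These are nodes with exactly 1 non-null child.
Per-node child counts:
  node 24: 2 child(ren)
  node 5: 1 child(ren)
  node 16: 0 child(ren)
  node 42: 2 child(ren)
  node 41: 1 child(ren)
  node 38: 0 child(ren)
  node 43: 1 child(ren)
  node 49: 0 child(ren)
Matching nodes: [5, 41, 43]
Count of nodes with exactly one child: 3


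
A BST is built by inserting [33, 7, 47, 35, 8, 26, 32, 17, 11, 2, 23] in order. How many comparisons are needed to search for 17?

Search path for 17: 33 -> 7 -> 8 -> 26 -> 17
Found: True
Comparisons: 5


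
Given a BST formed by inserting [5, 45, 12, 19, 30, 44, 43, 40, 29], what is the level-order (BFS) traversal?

Tree insertion order: [5, 45, 12, 19, 30, 44, 43, 40, 29]
Tree (level-order array): [5, None, 45, 12, None, None, 19, None, 30, 29, 44, None, None, 43, None, 40]
BFS from the root, enqueuing left then right child of each popped node:
  queue [5] -> pop 5, enqueue [45], visited so far: [5]
  queue [45] -> pop 45, enqueue [12], visited so far: [5, 45]
  queue [12] -> pop 12, enqueue [19], visited so far: [5, 45, 12]
  queue [19] -> pop 19, enqueue [30], visited so far: [5, 45, 12, 19]
  queue [30] -> pop 30, enqueue [29, 44], visited so far: [5, 45, 12, 19, 30]
  queue [29, 44] -> pop 29, enqueue [none], visited so far: [5, 45, 12, 19, 30, 29]
  queue [44] -> pop 44, enqueue [43], visited so far: [5, 45, 12, 19, 30, 29, 44]
  queue [43] -> pop 43, enqueue [40], visited so far: [5, 45, 12, 19, 30, 29, 44, 43]
  queue [40] -> pop 40, enqueue [none], visited so far: [5, 45, 12, 19, 30, 29, 44, 43, 40]
Result: [5, 45, 12, 19, 30, 29, 44, 43, 40]


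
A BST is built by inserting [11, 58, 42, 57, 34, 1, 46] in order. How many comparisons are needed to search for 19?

Search path for 19: 11 -> 58 -> 42 -> 34
Found: False
Comparisons: 4


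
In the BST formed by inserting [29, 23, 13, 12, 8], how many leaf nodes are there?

Tree built from: [29, 23, 13, 12, 8]
Tree (level-order array): [29, 23, None, 13, None, 12, None, 8]
Rule: A leaf has 0 children.
Per-node child counts:
  node 29: 1 child(ren)
  node 23: 1 child(ren)
  node 13: 1 child(ren)
  node 12: 1 child(ren)
  node 8: 0 child(ren)
Matching nodes: [8]
Count of leaf nodes: 1


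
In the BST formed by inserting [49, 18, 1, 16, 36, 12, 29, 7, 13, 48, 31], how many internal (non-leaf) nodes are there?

Tree built from: [49, 18, 1, 16, 36, 12, 29, 7, 13, 48, 31]
Tree (level-order array): [49, 18, None, 1, 36, None, 16, 29, 48, 12, None, None, 31, None, None, 7, 13]
Rule: An internal node has at least one child.
Per-node child counts:
  node 49: 1 child(ren)
  node 18: 2 child(ren)
  node 1: 1 child(ren)
  node 16: 1 child(ren)
  node 12: 2 child(ren)
  node 7: 0 child(ren)
  node 13: 0 child(ren)
  node 36: 2 child(ren)
  node 29: 1 child(ren)
  node 31: 0 child(ren)
  node 48: 0 child(ren)
Matching nodes: [49, 18, 1, 16, 12, 36, 29]
Count of internal (non-leaf) nodes: 7


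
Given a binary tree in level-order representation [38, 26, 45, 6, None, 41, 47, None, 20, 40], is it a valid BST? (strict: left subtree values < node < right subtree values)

Level-order array: [38, 26, 45, 6, None, 41, 47, None, 20, 40]
Validate using subtree bounds (lo, hi): at each node, require lo < value < hi,
then recurse left with hi=value and right with lo=value.
Preorder trace (stopping at first violation):
  at node 38 with bounds (-inf, +inf): OK
  at node 26 with bounds (-inf, 38): OK
  at node 6 with bounds (-inf, 26): OK
  at node 20 with bounds (6, 26): OK
  at node 45 with bounds (38, +inf): OK
  at node 41 with bounds (38, 45): OK
  at node 40 with bounds (38, 41): OK
  at node 47 with bounds (45, +inf): OK
No violation found at any node.
Result: Valid BST


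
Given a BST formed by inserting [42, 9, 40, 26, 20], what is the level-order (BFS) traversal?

Tree insertion order: [42, 9, 40, 26, 20]
Tree (level-order array): [42, 9, None, None, 40, 26, None, 20]
BFS from the root, enqueuing left then right child of each popped node:
  queue [42] -> pop 42, enqueue [9], visited so far: [42]
  queue [9] -> pop 9, enqueue [40], visited so far: [42, 9]
  queue [40] -> pop 40, enqueue [26], visited so far: [42, 9, 40]
  queue [26] -> pop 26, enqueue [20], visited so far: [42, 9, 40, 26]
  queue [20] -> pop 20, enqueue [none], visited so far: [42, 9, 40, 26, 20]
Result: [42, 9, 40, 26, 20]


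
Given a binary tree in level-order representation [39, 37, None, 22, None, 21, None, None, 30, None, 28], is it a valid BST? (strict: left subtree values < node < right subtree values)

Level-order array: [39, 37, None, 22, None, 21, None, None, 30, None, 28]
Validate using subtree bounds (lo, hi): at each node, require lo < value < hi,
then recurse left with hi=value and right with lo=value.
Preorder trace (stopping at first violation):
  at node 39 with bounds (-inf, +inf): OK
  at node 37 with bounds (-inf, 39): OK
  at node 22 with bounds (-inf, 37): OK
  at node 21 with bounds (-inf, 22): OK
  at node 30 with bounds (21, 22): VIOLATION
Node 30 violates its bound: not (21 < 30 < 22).
Result: Not a valid BST


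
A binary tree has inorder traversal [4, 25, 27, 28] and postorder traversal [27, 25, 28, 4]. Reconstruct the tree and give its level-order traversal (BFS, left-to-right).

Inorder:   [4, 25, 27, 28]
Postorder: [27, 25, 28, 4]
Algorithm: postorder visits root last, so walk postorder right-to-left;
each value is the root of the current inorder slice — split it at that
value, recurse on the right subtree first, then the left.
Recursive splits:
  root=4; inorder splits into left=[], right=[25, 27, 28]
  root=28; inorder splits into left=[25, 27], right=[]
  root=25; inorder splits into left=[], right=[27]
  root=27; inorder splits into left=[], right=[]
Reconstructed level-order: [4, 28, 25, 27]


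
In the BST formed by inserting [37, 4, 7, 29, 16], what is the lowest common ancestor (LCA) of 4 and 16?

Tree insertion order: [37, 4, 7, 29, 16]
Tree (level-order array): [37, 4, None, None, 7, None, 29, 16]
In a BST, the LCA of p=4, q=16 is the first node v on the
root-to-leaf path with p <= v <= q (go left if both < v, right if both > v).
Walk from root:
  at 37: both 4 and 16 < 37, go left
  at 4: 4 <= 4 <= 16, this is the LCA
LCA = 4


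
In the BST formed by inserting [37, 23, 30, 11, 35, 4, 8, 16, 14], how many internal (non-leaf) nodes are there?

Tree built from: [37, 23, 30, 11, 35, 4, 8, 16, 14]
Tree (level-order array): [37, 23, None, 11, 30, 4, 16, None, 35, None, 8, 14]
Rule: An internal node has at least one child.
Per-node child counts:
  node 37: 1 child(ren)
  node 23: 2 child(ren)
  node 11: 2 child(ren)
  node 4: 1 child(ren)
  node 8: 0 child(ren)
  node 16: 1 child(ren)
  node 14: 0 child(ren)
  node 30: 1 child(ren)
  node 35: 0 child(ren)
Matching nodes: [37, 23, 11, 4, 16, 30]
Count of internal (non-leaf) nodes: 6


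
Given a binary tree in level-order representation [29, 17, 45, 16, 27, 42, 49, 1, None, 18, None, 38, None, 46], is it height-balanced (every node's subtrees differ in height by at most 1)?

Tree (level-order array): [29, 17, 45, 16, 27, 42, 49, 1, None, 18, None, 38, None, 46]
Definition: a tree is height-balanced if, at every node, |h(left) - h(right)| <= 1 (empty subtree has height -1).
Bottom-up per-node check:
  node 1: h_left=-1, h_right=-1, diff=0 [OK], height=0
  node 16: h_left=0, h_right=-1, diff=1 [OK], height=1
  node 18: h_left=-1, h_right=-1, diff=0 [OK], height=0
  node 27: h_left=0, h_right=-1, diff=1 [OK], height=1
  node 17: h_left=1, h_right=1, diff=0 [OK], height=2
  node 38: h_left=-1, h_right=-1, diff=0 [OK], height=0
  node 42: h_left=0, h_right=-1, diff=1 [OK], height=1
  node 46: h_left=-1, h_right=-1, diff=0 [OK], height=0
  node 49: h_left=0, h_right=-1, diff=1 [OK], height=1
  node 45: h_left=1, h_right=1, diff=0 [OK], height=2
  node 29: h_left=2, h_right=2, diff=0 [OK], height=3
All nodes satisfy the balance condition.
Result: Balanced


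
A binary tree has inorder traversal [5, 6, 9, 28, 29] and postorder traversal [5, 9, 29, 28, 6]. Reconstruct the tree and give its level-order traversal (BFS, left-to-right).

Inorder:   [5, 6, 9, 28, 29]
Postorder: [5, 9, 29, 28, 6]
Algorithm: postorder visits root last, so walk postorder right-to-left;
each value is the root of the current inorder slice — split it at that
value, recurse on the right subtree first, then the left.
Recursive splits:
  root=6; inorder splits into left=[5], right=[9, 28, 29]
  root=28; inorder splits into left=[9], right=[29]
  root=29; inorder splits into left=[], right=[]
  root=9; inorder splits into left=[], right=[]
  root=5; inorder splits into left=[], right=[]
Reconstructed level-order: [6, 5, 28, 9, 29]


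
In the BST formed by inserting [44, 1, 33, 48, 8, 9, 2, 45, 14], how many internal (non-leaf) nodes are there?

Tree built from: [44, 1, 33, 48, 8, 9, 2, 45, 14]
Tree (level-order array): [44, 1, 48, None, 33, 45, None, 8, None, None, None, 2, 9, None, None, None, 14]
Rule: An internal node has at least one child.
Per-node child counts:
  node 44: 2 child(ren)
  node 1: 1 child(ren)
  node 33: 1 child(ren)
  node 8: 2 child(ren)
  node 2: 0 child(ren)
  node 9: 1 child(ren)
  node 14: 0 child(ren)
  node 48: 1 child(ren)
  node 45: 0 child(ren)
Matching nodes: [44, 1, 33, 8, 9, 48]
Count of internal (non-leaf) nodes: 6


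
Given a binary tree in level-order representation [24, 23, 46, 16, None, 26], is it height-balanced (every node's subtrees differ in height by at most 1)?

Tree (level-order array): [24, 23, 46, 16, None, 26]
Definition: a tree is height-balanced if, at every node, |h(left) - h(right)| <= 1 (empty subtree has height -1).
Bottom-up per-node check:
  node 16: h_left=-1, h_right=-1, diff=0 [OK], height=0
  node 23: h_left=0, h_right=-1, diff=1 [OK], height=1
  node 26: h_left=-1, h_right=-1, diff=0 [OK], height=0
  node 46: h_left=0, h_right=-1, diff=1 [OK], height=1
  node 24: h_left=1, h_right=1, diff=0 [OK], height=2
All nodes satisfy the balance condition.
Result: Balanced


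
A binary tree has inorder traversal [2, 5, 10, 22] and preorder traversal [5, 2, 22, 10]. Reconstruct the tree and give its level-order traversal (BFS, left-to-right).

Inorder:  [2, 5, 10, 22]
Preorder: [5, 2, 22, 10]
Algorithm: preorder visits root first, so consume preorder in order;
for each root, split the current inorder slice at that value into
left-subtree inorder and right-subtree inorder, then recurse.
Recursive splits:
  root=5; inorder splits into left=[2], right=[10, 22]
  root=2; inorder splits into left=[], right=[]
  root=22; inorder splits into left=[10], right=[]
  root=10; inorder splits into left=[], right=[]
Reconstructed level-order: [5, 2, 22, 10]


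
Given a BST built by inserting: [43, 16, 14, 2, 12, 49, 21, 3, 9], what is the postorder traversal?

Tree insertion order: [43, 16, 14, 2, 12, 49, 21, 3, 9]
Tree (level-order array): [43, 16, 49, 14, 21, None, None, 2, None, None, None, None, 12, 3, None, None, 9]
Postorder traversal: [9, 3, 12, 2, 14, 21, 16, 49, 43]


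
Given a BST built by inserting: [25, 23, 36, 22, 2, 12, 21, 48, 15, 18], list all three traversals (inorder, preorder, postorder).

Tree insertion order: [25, 23, 36, 22, 2, 12, 21, 48, 15, 18]
Tree (level-order array): [25, 23, 36, 22, None, None, 48, 2, None, None, None, None, 12, None, 21, 15, None, None, 18]
Inorder (L, root, R): [2, 12, 15, 18, 21, 22, 23, 25, 36, 48]
Preorder (root, L, R): [25, 23, 22, 2, 12, 21, 15, 18, 36, 48]
Postorder (L, R, root): [18, 15, 21, 12, 2, 22, 23, 48, 36, 25]


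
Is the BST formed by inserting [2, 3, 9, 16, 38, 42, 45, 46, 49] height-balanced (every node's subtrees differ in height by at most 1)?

Tree (level-order array): [2, None, 3, None, 9, None, 16, None, 38, None, 42, None, 45, None, 46, None, 49]
Definition: a tree is height-balanced if, at every node, |h(left) - h(right)| <= 1 (empty subtree has height -1).
Bottom-up per-node check:
  node 49: h_left=-1, h_right=-1, diff=0 [OK], height=0
  node 46: h_left=-1, h_right=0, diff=1 [OK], height=1
  node 45: h_left=-1, h_right=1, diff=2 [FAIL (|-1-1|=2 > 1)], height=2
  node 42: h_left=-1, h_right=2, diff=3 [FAIL (|-1-2|=3 > 1)], height=3
  node 38: h_left=-1, h_right=3, diff=4 [FAIL (|-1-3|=4 > 1)], height=4
  node 16: h_left=-1, h_right=4, diff=5 [FAIL (|-1-4|=5 > 1)], height=5
  node 9: h_left=-1, h_right=5, diff=6 [FAIL (|-1-5|=6 > 1)], height=6
  node 3: h_left=-1, h_right=6, diff=7 [FAIL (|-1-6|=7 > 1)], height=7
  node 2: h_left=-1, h_right=7, diff=8 [FAIL (|-1-7|=8 > 1)], height=8
Node 45 violates the condition: |-1 - 1| = 2 > 1.
Result: Not balanced


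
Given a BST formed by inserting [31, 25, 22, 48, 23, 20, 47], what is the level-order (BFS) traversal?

Tree insertion order: [31, 25, 22, 48, 23, 20, 47]
Tree (level-order array): [31, 25, 48, 22, None, 47, None, 20, 23]
BFS from the root, enqueuing left then right child of each popped node:
  queue [31] -> pop 31, enqueue [25, 48], visited so far: [31]
  queue [25, 48] -> pop 25, enqueue [22], visited so far: [31, 25]
  queue [48, 22] -> pop 48, enqueue [47], visited so far: [31, 25, 48]
  queue [22, 47] -> pop 22, enqueue [20, 23], visited so far: [31, 25, 48, 22]
  queue [47, 20, 23] -> pop 47, enqueue [none], visited so far: [31, 25, 48, 22, 47]
  queue [20, 23] -> pop 20, enqueue [none], visited so far: [31, 25, 48, 22, 47, 20]
  queue [23] -> pop 23, enqueue [none], visited so far: [31, 25, 48, 22, 47, 20, 23]
Result: [31, 25, 48, 22, 47, 20, 23]


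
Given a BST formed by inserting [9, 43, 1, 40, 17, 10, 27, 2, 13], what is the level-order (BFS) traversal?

Tree insertion order: [9, 43, 1, 40, 17, 10, 27, 2, 13]
Tree (level-order array): [9, 1, 43, None, 2, 40, None, None, None, 17, None, 10, 27, None, 13]
BFS from the root, enqueuing left then right child of each popped node:
  queue [9] -> pop 9, enqueue [1, 43], visited so far: [9]
  queue [1, 43] -> pop 1, enqueue [2], visited so far: [9, 1]
  queue [43, 2] -> pop 43, enqueue [40], visited so far: [9, 1, 43]
  queue [2, 40] -> pop 2, enqueue [none], visited so far: [9, 1, 43, 2]
  queue [40] -> pop 40, enqueue [17], visited so far: [9, 1, 43, 2, 40]
  queue [17] -> pop 17, enqueue [10, 27], visited so far: [9, 1, 43, 2, 40, 17]
  queue [10, 27] -> pop 10, enqueue [13], visited so far: [9, 1, 43, 2, 40, 17, 10]
  queue [27, 13] -> pop 27, enqueue [none], visited so far: [9, 1, 43, 2, 40, 17, 10, 27]
  queue [13] -> pop 13, enqueue [none], visited so far: [9, 1, 43, 2, 40, 17, 10, 27, 13]
Result: [9, 1, 43, 2, 40, 17, 10, 27, 13]


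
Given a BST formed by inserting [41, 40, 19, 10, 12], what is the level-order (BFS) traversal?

Tree insertion order: [41, 40, 19, 10, 12]
Tree (level-order array): [41, 40, None, 19, None, 10, None, None, 12]
BFS from the root, enqueuing left then right child of each popped node:
  queue [41] -> pop 41, enqueue [40], visited so far: [41]
  queue [40] -> pop 40, enqueue [19], visited so far: [41, 40]
  queue [19] -> pop 19, enqueue [10], visited so far: [41, 40, 19]
  queue [10] -> pop 10, enqueue [12], visited so far: [41, 40, 19, 10]
  queue [12] -> pop 12, enqueue [none], visited so far: [41, 40, 19, 10, 12]
Result: [41, 40, 19, 10, 12]


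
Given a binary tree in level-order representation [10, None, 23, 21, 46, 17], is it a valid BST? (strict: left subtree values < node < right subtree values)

Level-order array: [10, None, 23, 21, 46, 17]
Validate using subtree bounds (lo, hi): at each node, require lo < value < hi,
then recurse left with hi=value and right with lo=value.
Preorder trace (stopping at first violation):
  at node 10 with bounds (-inf, +inf): OK
  at node 23 with bounds (10, +inf): OK
  at node 21 with bounds (10, 23): OK
  at node 17 with bounds (10, 21): OK
  at node 46 with bounds (23, +inf): OK
No violation found at any node.
Result: Valid BST


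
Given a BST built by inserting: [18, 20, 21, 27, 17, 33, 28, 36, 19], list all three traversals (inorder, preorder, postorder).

Tree insertion order: [18, 20, 21, 27, 17, 33, 28, 36, 19]
Tree (level-order array): [18, 17, 20, None, None, 19, 21, None, None, None, 27, None, 33, 28, 36]
Inorder (L, root, R): [17, 18, 19, 20, 21, 27, 28, 33, 36]
Preorder (root, L, R): [18, 17, 20, 19, 21, 27, 33, 28, 36]
Postorder (L, R, root): [17, 19, 28, 36, 33, 27, 21, 20, 18]


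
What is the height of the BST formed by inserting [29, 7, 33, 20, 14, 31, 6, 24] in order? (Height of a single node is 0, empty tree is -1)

Insertion order: [29, 7, 33, 20, 14, 31, 6, 24]
Tree (level-order array): [29, 7, 33, 6, 20, 31, None, None, None, 14, 24]
Compute height bottom-up (empty subtree = -1):
  height(6) = 1 + max(-1, -1) = 0
  height(14) = 1 + max(-1, -1) = 0
  height(24) = 1 + max(-1, -1) = 0
  height(20) = 1 + max(0, 0) = 1
  height(7) = 1 + max(0, 1) = 2
  height(31) = 1 + max(-1, -1) = 0
  height(33) = 1 + max(0, -1) = 1
  height(29) = 1 + max(2, 1) = 3
Height = 3


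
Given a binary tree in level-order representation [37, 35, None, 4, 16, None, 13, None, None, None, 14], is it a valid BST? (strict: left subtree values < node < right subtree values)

Level-order array: [37, 35, None, 4, 16, None, 13, None, None, None, 14]
Validate using subtree bounds (lo, hi): at each node, require lo < value < hi,
then recurse left with hi=value and right with lo=value.
Preorder trace (stopping at first violation):
  at node 37 with bounds (-inf, +inf): OK
  at node 35 with bounds (-inf, 37): OK
  at node 4 with bounds (-inf, 35): OK
  at node 13 with bounds (4, 35): OK
  at node 14 with bounds (13, 35): OK
  at node 16 with bounds (35, 37): VIOLATION
Node 16 violates its bound: not (35 < 16 < 37).
Result: Not a valid BST


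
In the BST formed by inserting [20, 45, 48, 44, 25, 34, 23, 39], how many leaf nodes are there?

Tree built from: [20, 45, 48, 44, 25, 34, 23, 39]
Tree (level-order array): [20, None, 45, 44, 48, 25, None, None, None, 23, 34, None, None, None, 39]
Rule: A leaf has 0 children.
Per-node child counts:
  node 20: 1 child(ren)
  node 45: 2 child(ren)
  node 44: 1 child(ren)
  node 25: 2 child(ren)
  node 23: 0 child(ren)
  node 34: 1 child(ren)
  node 39: 0 child(ren)
  node 48: 0 child(ren)
Matching nodes: [23, 39, 48]
Count of leaf nodes: 3


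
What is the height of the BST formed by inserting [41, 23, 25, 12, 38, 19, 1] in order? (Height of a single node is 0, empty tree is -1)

Insertion order: [41, 23, 25, 12, 38, 19, 1]
Tree (level-order array): [41, 23, None, 12, 25, 1, 19, None, 38]
Compute height bottom-up (empty subtree = -1):
  height(1) = 1 + max(-1, -1) = 0
  height(19) = 1 + max(-1, -1) = 0
  height(12) = 1 + max(0, 0) = 1
  height(38) = 1 + max(-1, -1) = 0
  height(25) = 1 + max(-1, 0) = 1
  height(23) = 1 + max(1, 1) = 2
  height(41) = 1 + max(2, -1) = 3
Height = 3


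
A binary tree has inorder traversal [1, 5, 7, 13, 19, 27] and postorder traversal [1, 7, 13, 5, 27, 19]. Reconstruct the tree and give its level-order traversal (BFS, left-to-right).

Inorder:   [1, 5, 7, 13, 19, 27]
Postorder: [1, 7, 13, 5, 27, 19]
Algorithm: postorder visits root last, so walk postorder right-to-left;
each value is the root of the current inorder slice — split it at that
value, recurse on the right subtree first, then the left.
Recursive splits:
  root=19; inorder splits into left=[1, 5, 7, 13], right=[27]
  root=27; inorder splits into left=[], right=[]
  root=5; inorder splits into left=[1], right=[7, 13]
  root=13; inorder splits into left=[7], right=[]
  root=7; inorder splits into left=[], right=[]
  root=1; inorder splits into left=[], right=[]
Reconstructed level-order: [19, 5, 27, 1, 13, 7]


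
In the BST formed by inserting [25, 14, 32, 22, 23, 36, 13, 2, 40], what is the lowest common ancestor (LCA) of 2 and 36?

Tree insertion order: [25, 14, 32, 22, 23, 36, 13, 2, 40]
Tree (level-order array): [25, 14, 32, 13, 22, None, 36, 2, None, None, 23, None, 40]
In a BST, the LCA of p=2, q=36 is the first node v on the
root-to-leaf path with p <= v <= q (go left if both < v, right if both > v).
Walk from root:
  at 25: 2 <= 25 <= 36, this is the LCA
LCA = 25


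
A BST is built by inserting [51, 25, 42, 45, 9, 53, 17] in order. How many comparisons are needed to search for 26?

Search path for 26: 51 -> 25 -> 42
Found: False
Comparisons: 3


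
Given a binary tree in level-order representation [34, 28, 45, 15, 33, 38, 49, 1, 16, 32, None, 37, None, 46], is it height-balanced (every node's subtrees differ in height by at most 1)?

Tree (level-order array): [34, 28, 45, 15, 33, 38, 49, 1, 16, 32, None, 37, None, 46]
Definition: a tree is height-balanced if, at every node, |h(left) - h(right)| <= 1 (empty subtree has height -1).
Bottom-up per-node check:
  node 1: h_left=-1, h_right=-1, diff=0 [OK], height=0
  node 16: h_left=-1, h_right=-1, diff=0 [OK], height=0
  node 15: h_left=0, h_right=0, diff=0 [OK], height=1
  node 32: h_left=-1, h_right=-1, diff=0 [OK], height=0
  node 33: h_left=0, h_right=-1, diff=1 [OK], height=1
  node 28: h_left=1, h_right=1, diff=0 [OK], height=2
  node 37: h_left=-1, h_right=-1, diff=0 [OK], height=0
  node 38: h_left=0, h_right=-1, diff=1 [OK], height=1
  node 46: h_left=-1, h_right=-1, diff=0 [OK], height=0
  node 49: h_left=0, h_right=-1, diff=1 [OK], height=1
  node 45: h_left=1, h_right=1, diff=0 [OK], height=2
  node 34: h_left=2, h_right=2, diff=0 [OK], height=3
All nodes satisfy the balance condition.
Result: Balanced
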